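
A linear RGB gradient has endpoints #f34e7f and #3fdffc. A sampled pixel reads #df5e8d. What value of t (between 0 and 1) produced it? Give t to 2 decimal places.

Invert the lerp on the R channel (largest span, 180): t = (223 − 243) / (63 − 243) = -20/-180 = 0.11111.
Check on G: (94 − 78)/(223 − 78) = 0.1103 ✓

0.11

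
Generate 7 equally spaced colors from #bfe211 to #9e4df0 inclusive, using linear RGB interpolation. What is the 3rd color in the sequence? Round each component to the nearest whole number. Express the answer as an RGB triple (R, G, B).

(180, 176, 91)

With 7 swatches and endpoints inclusive, swatch 3 sits at t = (3 − 1)/(7 − 1) = 2/6 ≈ 0.3333.
#bfe211 → (191, 226, 17); #9e4df0 → (158, 77, 240).
R = 191 + 0.3333 × (158 − 191) = 180.001 → 180
G = 226 + 0.3333 × (77 − 226) = 176.338 → 176
B = 17 + 0.3333 × (240 − 17) = 91.326 → 91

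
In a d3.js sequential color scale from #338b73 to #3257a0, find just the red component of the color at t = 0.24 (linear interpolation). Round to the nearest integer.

51

R₁ = 51 (from #338b73), R₂ = 50 (from #3257a0).
R = 51 + 0.24 × (50 − 51) = 50.76 → 51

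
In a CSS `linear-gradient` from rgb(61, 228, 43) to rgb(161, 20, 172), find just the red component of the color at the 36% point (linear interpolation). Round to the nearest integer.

R = 61 + 0.36 × (161 − 61) = 97 → 97

97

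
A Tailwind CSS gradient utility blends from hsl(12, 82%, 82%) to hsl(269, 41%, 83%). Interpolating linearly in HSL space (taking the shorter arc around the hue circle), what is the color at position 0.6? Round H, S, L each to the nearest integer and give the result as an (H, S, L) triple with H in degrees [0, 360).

(310, 57, 83)

Hue: 269 − 12 = 257°, but |257| > 180 so the shorter arc goes the other way: Δh = 257 − 360 = -103°.
H = 12 + 0.6 × (-103) = -49.8 → -50 → -50 mod 360 = 310°
S = 82 + 0.6 × (41 − 82) = 57.4 → 57%
L = 82 + 0.6 × (83 − 82) = 82.6 → 83%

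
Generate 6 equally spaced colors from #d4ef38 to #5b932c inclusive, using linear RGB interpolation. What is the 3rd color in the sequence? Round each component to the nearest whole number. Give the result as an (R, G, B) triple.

With 6 swatches and endpoints inclusive, swatch 3 sits at t = (3 − 1)/(6 − 1) = 2/5 ≈ 0.4.
#d4ef38 → (212, 239, 56); #5b932c → (91, 147, 44).
R = 212 + 0.4 × (91 − 212) = 163.6 → 164
G = 239 + 0.4 × (147 − 239) = 202.2 → 202
B = 56 + 0.4 × (44 − 56) = 51.2 → 51

(164, 202, 51)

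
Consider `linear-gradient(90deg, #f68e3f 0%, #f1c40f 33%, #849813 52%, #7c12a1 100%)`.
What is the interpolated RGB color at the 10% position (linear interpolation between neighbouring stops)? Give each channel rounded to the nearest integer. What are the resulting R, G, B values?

(244, 158, 48)

10% lies between the 0% and 33% stops, so the local fraction is t = (10 − 0)/(33 − 0) = 10/33 ≈ 0.303.
#f68e3f → (246, 142, 63); #f1c40f → (241, 196, 15).
R = 246 + 0.303 × (241 − 246) = 244.485 → 244
G = 142 + 0.303 × (196 − 142) = 158.362 → 158
B = 63 + 0.303 × (15 − 63) = 48.456 → 48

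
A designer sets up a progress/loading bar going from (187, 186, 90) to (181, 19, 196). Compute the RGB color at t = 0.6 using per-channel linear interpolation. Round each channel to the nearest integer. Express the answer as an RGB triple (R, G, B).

R = 187 + 0.6 × (181 − 187) = 187 + 0.6 × -6 = 183.4 → 183
G = 186 + 0.6 × (19 − 186) = 186 + 0.6 × -167 = 85.8 → 86
B = 90 + 0.6 × (196 − 90) = 90 + 0.6 × 106 = 153.6 → 154
So the blended color is (183, 86, 154), about #b7569a.

(183, 86, 154)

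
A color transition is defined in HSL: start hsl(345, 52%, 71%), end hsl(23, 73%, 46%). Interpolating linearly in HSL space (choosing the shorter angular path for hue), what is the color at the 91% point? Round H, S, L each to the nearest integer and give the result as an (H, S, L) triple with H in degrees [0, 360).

(20, 71, 48)

Hue: 23 − 345 = -322°, but |-322| > 180 so the shorter arc goes the other way: Δh = -322 + 360 = 38°.
H = 345 + 0.91 × (38) = 379.58 → 380 → 380 mod 360 = 20°
S = 52 + 0.91 × (73 − 52) = 71.11 → 71%
L = 71 + 0.91 × (46 − 71) = 48.25 → 48%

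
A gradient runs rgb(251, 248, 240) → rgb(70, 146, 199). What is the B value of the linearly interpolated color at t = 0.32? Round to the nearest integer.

227

B = 240 + 0.32 × (199 − 240) = 226.88 → 227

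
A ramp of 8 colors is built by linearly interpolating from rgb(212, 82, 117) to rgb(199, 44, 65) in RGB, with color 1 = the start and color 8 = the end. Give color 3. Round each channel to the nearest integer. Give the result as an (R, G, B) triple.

With 8 swatches and endpoints inclusive, swatch 3 sits at t = (3 − 1)/(8 − 1) = 2/7 ≈ 0.2857.
R = 212 + 0.2857 × (199 − 212) = 208.286 → 208
G = 82 + 0.2857 × (44 − 82) = 71.143 → 71
B = 117 + 0.2857 × (65 − 117) = 102.144 → 102

(208, 71, 102)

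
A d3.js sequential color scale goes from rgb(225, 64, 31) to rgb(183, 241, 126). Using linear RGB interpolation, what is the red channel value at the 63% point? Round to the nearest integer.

199

R = 225 + 0.63 × (183 − 225) = 198.54 → 199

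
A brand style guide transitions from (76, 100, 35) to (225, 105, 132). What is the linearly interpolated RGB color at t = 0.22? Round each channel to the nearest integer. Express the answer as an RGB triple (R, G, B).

R = 76 + 0.22 × (225 − 76) = 76 + 0.22 × 149 = 108.78 → 109
G = 100 + 0.22 × (105 − 100) = 100 + 0.22 × 5 = 101.1 → 101
B = 35 + 0.22 × (132 − 35) = 35 + 0.22 × 97 = 56.34 → 56

(109, 101, 56)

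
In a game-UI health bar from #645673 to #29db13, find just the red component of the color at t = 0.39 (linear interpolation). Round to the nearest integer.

R₁ = 100 (from #645673), R₂ = 41 (from #29db13).
R = 100 + 0.39 × (41 − 100) = 76.99 → 77

77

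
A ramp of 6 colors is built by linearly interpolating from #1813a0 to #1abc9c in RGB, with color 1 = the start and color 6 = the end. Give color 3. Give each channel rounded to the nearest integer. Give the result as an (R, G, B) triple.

(25, 87, 158)

With 6 swatches and endpoints inclusive, swatch 3 sits at t = (3 − 1)/(6 − 1) = 2/5 ≈ 0.4.
#1813a0 → (24, 19, 160); #1abc9c → (26, 188, 156).
R = 24 + 0.4 × (26 − 24) = 24.8 → 25
G = 19 + 0.4 × (188 − 19) = 86.6 → 87
B = 160 + 0.4 × (156 − 160) = 158.4 → 158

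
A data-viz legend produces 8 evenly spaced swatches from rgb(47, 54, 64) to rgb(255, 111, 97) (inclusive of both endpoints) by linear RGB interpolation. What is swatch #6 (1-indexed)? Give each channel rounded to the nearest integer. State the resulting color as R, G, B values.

With 8 swatches and endpoints inclusive, swatch 6 sits at t = (6 − 1)/(8 − 1) = 5/7 ≈ 0.7143.
R = 47 + 0.7143 × (255 − 47) = 195.574 → 196
G = 54 + 0.7143 × (111 − 54) = 94.715 → 95
B = 64 + 0.7143 × (97 − 64) = 87.572 → 88

(196, 95, 88)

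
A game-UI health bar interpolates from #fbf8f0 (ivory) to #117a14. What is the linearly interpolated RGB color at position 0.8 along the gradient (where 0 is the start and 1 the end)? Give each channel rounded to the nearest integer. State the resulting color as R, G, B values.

(64, 147, 64)

#fbf8f0 → (251, 248, 240); #117a14 → (17, 122, 20).
R = 251 + 0.8 × (17 − 251) = 251 + 0.8 × -234 = 63.8 → 64
G = 248 + 0.8 × (122 − 248) = 248 + 0.8 × -126 = 147.2 → 147
B = 240 + 0.8 × (20 − 240) = 240 + 0.8 × -220 = 64 → 64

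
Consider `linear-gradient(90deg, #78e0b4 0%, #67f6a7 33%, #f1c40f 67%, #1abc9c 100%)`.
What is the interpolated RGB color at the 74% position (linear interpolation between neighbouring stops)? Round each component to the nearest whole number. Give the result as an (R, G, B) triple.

(195, 194, 45)

74% lies between the 67% and 100% stops, so the local fraction is t = (74 − 67)/(100 − 67) = 7/33 ≈ 0.2121.
#f1c40f → (241, 196, 15); #1abc9c → (26, 188, 156).
R = 241 + 0.2121 × (26 − 241) = 195.399 → 195
G = 196 + 0.2121 × (188 − 196) = 194.303 → 194
B = 15 + 0.2121 × (156 − 15) = 44.906 → 45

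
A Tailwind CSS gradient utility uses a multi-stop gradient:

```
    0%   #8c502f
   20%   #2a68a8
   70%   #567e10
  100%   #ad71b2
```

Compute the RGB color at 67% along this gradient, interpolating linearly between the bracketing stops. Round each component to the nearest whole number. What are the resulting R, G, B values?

67% lies between the 20% and 70% stops, so the local fraction is t = (67 − 20)/(70 − 20) = 47/50 ≈ 0.94.
#2a68a8 → (42, 104, 168); #567e10 → (86, 126, 16).
R = 42 + 0.94 × (86 − 42) = 83.36 → 83
G = 104 + 0.94 × (126 − 104) = 124.68 → 125
B = 168 + 0.94 × (16 − 168) = 25.12 → 25

(83, 125, 25)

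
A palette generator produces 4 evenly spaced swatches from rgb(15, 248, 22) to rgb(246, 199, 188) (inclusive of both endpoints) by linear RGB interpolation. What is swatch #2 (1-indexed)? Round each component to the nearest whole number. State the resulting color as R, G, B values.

(92, 232, 77)

With 4 swatches and endpoints inclusive, swatch 2 sits at t = (2 − 1)/(4 − 1) = 1/3 ≈ 0.3333.
R = 15 + 0.3333 × (246 − 15) = 91.992 → 92
G = 248 + 0.3333 × (199 − 248) = 231.668 → 232
B = 22 + 0.3333 × (188 − 22) = 77.328 → 77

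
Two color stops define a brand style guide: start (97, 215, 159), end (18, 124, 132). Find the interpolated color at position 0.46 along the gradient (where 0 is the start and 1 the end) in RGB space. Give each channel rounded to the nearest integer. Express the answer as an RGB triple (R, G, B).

(61, 173, 147)

R = 97 + 0.46 × (18 − 97) = 97 + 0.46 × -79 = 60.66 → 61
G = 215 + 0.46 × (124 − 215) = 215 + 0.46 × -91 = 173.14 → 173
B = 159 + 0.46 × (132 − 159) = 159 + 0.46 × -27 = 146.58 → 147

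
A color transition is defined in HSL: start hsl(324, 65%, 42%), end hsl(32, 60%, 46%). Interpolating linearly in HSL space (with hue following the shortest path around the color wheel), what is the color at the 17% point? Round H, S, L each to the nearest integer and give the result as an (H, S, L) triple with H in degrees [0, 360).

(336, 64, 43)

Hue: 32 − 324 = -292°, but |-292| > 180 so the shorter arc goes the other way: Δh = -292 + 360 = 68°.
H = 324 + 0.17 × (68) = 335.56 → 336°
S = 65 + 0.17 × (60 − 65) = 64.15 → 64%
L = 42 + 0.17 × (46 − 42) = 42.68 → 43%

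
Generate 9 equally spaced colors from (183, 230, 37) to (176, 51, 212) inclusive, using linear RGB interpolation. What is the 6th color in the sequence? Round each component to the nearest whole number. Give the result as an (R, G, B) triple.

(179, 118, 146)

With 9 swatches and endpoints inclusive, swatch 6 sits at t = (6 − 1)/(9 − 1) = 5/8 ≈ 0.625.
R = 183 + 0.625 × (176 − 183) = 178.625 → 179
G = 230 + 0.625 × (51 − 230) = 118.125 → 118
B = 37 + 0.625 × (212 − 37) = 146.375 → 146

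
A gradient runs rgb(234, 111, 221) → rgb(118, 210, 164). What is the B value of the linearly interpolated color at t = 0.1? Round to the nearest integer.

B = 221 + 0.1 × (164 − 221) = 215.3 → 215

215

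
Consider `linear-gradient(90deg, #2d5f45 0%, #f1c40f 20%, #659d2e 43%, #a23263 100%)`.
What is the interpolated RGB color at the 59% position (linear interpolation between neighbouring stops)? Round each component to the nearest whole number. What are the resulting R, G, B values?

(118, 127, 61)

59% lies between the 43% and 100% stops, so the local fraction is t = (59 − 43)/(100 − 43) = 16/57 ≈ 0.2807.
#659d2e → (101, 157, 46); #a23263 → (162, 50, 99).
R = 101 + 0.2807 × (162 − 101) = 118.123 → 118
G = 157 + 0.2807 × (50 − 157) = 126.965 → 127
B = 46 + 0.2807 × (99 − 46) = 60.877 → 61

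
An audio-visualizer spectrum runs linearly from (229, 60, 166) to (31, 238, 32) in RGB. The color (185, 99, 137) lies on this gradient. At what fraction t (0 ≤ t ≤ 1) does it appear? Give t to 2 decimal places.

Invert the lerp on the R channel (largest span, 198): t = (185 − 229) / (31 − 229) = -44/-198 = 0.22222.
Check on G: (99 − 60)/(238 − 60) = 0.2191 ✓

0.22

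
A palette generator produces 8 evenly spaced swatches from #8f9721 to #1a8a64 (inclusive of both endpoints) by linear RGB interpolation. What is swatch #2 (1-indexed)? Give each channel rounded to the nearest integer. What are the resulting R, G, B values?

With 8 swatches and endpoints inclusive, swatch 2 sits at t = (2 − 1)/(8 − 1) = 1/7 ≈ 0.1429.
#8f9721 → (143, 151, 33); #1a8a64 → (26, 138, 100).
R = 143 + 0.1429 × (26 − 143) = 126.281 → 126
G = 151 + 0.1429 × (138 − 151) = 149.142 → 149
B = 33 + 0.1429 × (100 − 33) = 42.574 → 43

(126, 149, 43)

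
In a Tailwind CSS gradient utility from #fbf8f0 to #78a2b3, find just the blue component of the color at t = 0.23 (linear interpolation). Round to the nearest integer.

226

B₁ = 240 (from #fbf8f0), B₂ = 179 (from #78a2b3).
B = 240 + 0.23 × (179 − 240) = 225.97 → 226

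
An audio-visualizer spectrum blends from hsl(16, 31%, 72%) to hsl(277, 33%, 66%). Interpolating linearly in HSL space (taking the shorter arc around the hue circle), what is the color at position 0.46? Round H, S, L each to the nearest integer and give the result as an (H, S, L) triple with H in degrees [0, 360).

Hue: 277 − 16 = 261°, but |261| > 180 so the shorter arc goes the other way: Δh = 261 − 360 = -99°.
H = 16 + 0.46 × (-99) = -29.54 → -30 → -30 mod 360 = 330°
S = 31 + 0.46 × (33 − 31) = 31.92 → 32%
L = 72 + 0.46 × (66 − 72) = 69.24 → 69%

(330, 32, 69)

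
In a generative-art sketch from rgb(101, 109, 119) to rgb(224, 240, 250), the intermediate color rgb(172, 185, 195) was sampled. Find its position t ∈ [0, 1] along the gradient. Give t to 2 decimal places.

Invert the lerp on the G channel (largest span, 131): t = (185 − 109) / (240 − 109) = 76/131 = 0.58015.
Check on R: (172 − 101)/(224 − 101) = 0.5772 ✓

0.58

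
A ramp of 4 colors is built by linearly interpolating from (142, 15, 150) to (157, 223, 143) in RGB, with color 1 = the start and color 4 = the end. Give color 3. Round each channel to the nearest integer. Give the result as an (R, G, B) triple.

With 4 swatches and endpoints inclusive, swatch 3 sits at t = (3 − 1)/(4 − 1) = 2/3 ≈ 0.6667.
R = 142 + 0.6667 × (157 − 142) = 152 → 152
G = 15 + 0.6667 × (223 − 15) = 153.674 → 154
B = 150 + 0.6667 × (143 − 150) = 145.333 → 145

(152, 154, 145)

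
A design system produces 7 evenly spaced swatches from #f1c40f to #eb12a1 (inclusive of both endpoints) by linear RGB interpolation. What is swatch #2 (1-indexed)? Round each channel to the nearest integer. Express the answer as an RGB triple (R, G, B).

With 7 swatches and endpoints inclusive, swatch 2 sits at t = (2 − 1)/(7 − 1) = 1/6 ≈ 0.1667.
#f1c40f → (241, 196, 15); #eb12a1 → (235, 18, 161).
R = 241 + 0.1667 × (235 − 241) = 240 → 240
G = 196 + 0.1667 × (18 − 196) = 166.327 → 166
B = 15 + 0.1667 × (161 − 15) = 39.338 → 39

(240, 166, 39)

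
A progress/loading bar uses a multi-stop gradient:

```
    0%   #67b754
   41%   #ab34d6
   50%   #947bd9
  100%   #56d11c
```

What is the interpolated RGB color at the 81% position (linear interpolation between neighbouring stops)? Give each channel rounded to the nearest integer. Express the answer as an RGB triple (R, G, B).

(110, 176, 100)

81% lies between the 50% and 100% stops, so the local fraction is t = (81 − 50)/(100 − 50) = 31/50 ≈ 0.62.
#947bd9 → (148, 123, 217); #56d11c → (86, 209, 28).
R = 148 + 0.62 × (86 − 148) = 109.56 → 110
G = 123 + 0.62 × (209 − 123) = 176.32 → 176
B = 217 + 0.62 × (28 − 217) = 99.82 → 100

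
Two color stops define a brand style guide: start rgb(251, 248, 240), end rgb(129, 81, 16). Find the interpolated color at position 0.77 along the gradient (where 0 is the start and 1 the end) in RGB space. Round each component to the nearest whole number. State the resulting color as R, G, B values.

(157, 119, 68)

R = 251 + 0.77 × (129 − 251) = 251 + 0.77 × -122 = 157.06 → 157
G = 248 + 0.77 × (81 − 248) = 248 + 0.77 × -167 = 119.41 → 119
B = 240 + 0.77 × (16 − 240) = 240 + 0.77 × -224 = 67.52 → 68
So the blended color is (157, 119, 68), about #9d7744.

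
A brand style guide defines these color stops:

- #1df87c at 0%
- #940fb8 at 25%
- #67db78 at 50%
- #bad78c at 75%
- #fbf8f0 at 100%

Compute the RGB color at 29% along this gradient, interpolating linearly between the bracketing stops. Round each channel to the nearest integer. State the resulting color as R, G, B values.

(141, 48, 174)

29% lies between the 25% and 50% stops, so the local fraction is t = (29 − 25)/(50 − 25) = 4/25 ≈ 0.16.
#940fb8 → (148, 15, 184); #67db78 → (103, 219, 120).
R = 148 + 0.16 × (103 − 148) = 140.8 → 141
G = 15 + 0.16 × (219 − 15) = 47.64 → 48
B = 184 + 0.16 × (120 − 184) = 173.76 → 174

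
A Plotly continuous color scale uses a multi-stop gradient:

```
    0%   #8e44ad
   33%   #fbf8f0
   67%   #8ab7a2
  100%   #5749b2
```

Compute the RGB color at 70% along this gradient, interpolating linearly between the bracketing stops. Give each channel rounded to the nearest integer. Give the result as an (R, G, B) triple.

70% lies between the 67% and 100% stops, so the local fraction is t = (70 − 67)/(100 − 67) = 3/33 ≈ 0.0909.
#8ab7a2 → (138, 183, 162); #5749b2 → (87, 73, 178).
R = 138 + 0.0909 × (87 − 138) = 133.364 → 133
G = 183 + 0.0909 × (73 − 183) = 173.001 → 173
B = 162 + 0.0909 × (178 − 162) = 163.454 → 163

(133, 173, 163)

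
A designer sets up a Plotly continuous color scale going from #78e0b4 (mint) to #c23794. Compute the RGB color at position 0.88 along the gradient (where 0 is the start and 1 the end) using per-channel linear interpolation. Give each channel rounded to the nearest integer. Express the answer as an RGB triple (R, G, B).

(185, 75, 152)

#78e0b4 → (120, 224, 180); #c23794 → (194, 55, 148).
R = 120 + 0.88 × (194 − 120) = 120 + 0.88 × 74 = 185.12 → 185
G = 224 + 0.88 × (55 − 224) = 224 + 0.88 × -169 = 75.28 → 75
B = 180 + 0.88 × (148 − 180) = 180 + 0.88 × -32 = 151.84 → 152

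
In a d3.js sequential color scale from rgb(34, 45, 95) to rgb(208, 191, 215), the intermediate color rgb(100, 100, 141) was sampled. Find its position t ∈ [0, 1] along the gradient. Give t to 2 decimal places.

0.38

Invert the lerp on the R channel (largest span, 174): t = (100 − 34) / (208 − 34) = 66/174 = 0.37931.
Check on G: (100 − 45)/(191 − 45) = 0.3767 ✓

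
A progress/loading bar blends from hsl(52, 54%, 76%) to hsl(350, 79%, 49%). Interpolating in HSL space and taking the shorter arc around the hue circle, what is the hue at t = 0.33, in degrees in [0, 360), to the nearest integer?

Hue: 350 − 52 = 298°, but |298| > 180 so the shorter arc goes the other way: Δh = 298 − 360 = -62°.
H = 52 + 0.33 × (-62) = 31.54 → 32°

32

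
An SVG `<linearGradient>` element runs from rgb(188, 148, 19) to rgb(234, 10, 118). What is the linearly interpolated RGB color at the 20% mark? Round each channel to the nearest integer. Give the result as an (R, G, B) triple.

20% corresponds to t = 0.2.
R = 188 + 0.2 × (234 − 188) = 188 + 0.2 × 46 = 197.2 → 197
G = 148 + 0.2 × (10 − 148) = 148 + 0.2 × -138 = 120.4 → 120
B = 19 + 0.2 × (118 − 19) = 19 + 0.2 × 99 = 38.8 → 39

(197, 120, 39)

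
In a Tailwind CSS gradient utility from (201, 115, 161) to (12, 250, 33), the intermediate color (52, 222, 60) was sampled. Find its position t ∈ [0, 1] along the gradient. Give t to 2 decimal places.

Invert the lerp on the R channel (largest span, 189): t = (52 − 201) / (12 − 201) = -149/-189 = 0.78836.
Check on G: (222 − 115)/(250 − 115) = 0.7926 ✓

0.79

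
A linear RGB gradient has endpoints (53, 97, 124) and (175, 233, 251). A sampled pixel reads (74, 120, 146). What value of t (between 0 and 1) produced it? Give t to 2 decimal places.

0.17

Invert the lerp on the G channel (largest span, 136): t = (120 − 97) / (233 − 97) = 23/136 = 0.16912.
Check on R: (74 − 53)/(175 − 53) = 0.1721 ✓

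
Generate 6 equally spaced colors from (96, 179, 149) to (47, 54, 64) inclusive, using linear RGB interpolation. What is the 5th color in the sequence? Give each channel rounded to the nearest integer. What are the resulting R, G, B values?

(57, 79, 81)

With 6 swatches and endpoints inclusive, swatch 5 sits at t = (5 − 1)/(6 − 1) = 4/5 ≈ 0.8.
R = 96 + 0.8 × (47 − 96) = 56.8 → 57
G = 179 + 0.8 × (54 − 179) = 79 → 79
B = 149 + 0.8 × (64 − 149) = 81 → 81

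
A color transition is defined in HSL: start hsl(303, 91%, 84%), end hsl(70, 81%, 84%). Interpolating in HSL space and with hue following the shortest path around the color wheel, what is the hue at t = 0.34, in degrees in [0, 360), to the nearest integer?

346

Hue: 70 − 303 = -233°, but |-233| > 180 so the shorter arc goes the other way: Δh = -233 + 360 = 127°.
H = 303 + 0.34 × (127) = 346.18 → 346°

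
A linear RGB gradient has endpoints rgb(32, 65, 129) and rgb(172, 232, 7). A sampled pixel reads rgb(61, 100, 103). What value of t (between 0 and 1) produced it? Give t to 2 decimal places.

Invert the lerp on the G channel (largest span, 167): t = (100 − 65) / (232 − 65) = 35/167 = 0.20958.
Check on R: (61 − 32)/(172 − 32) = 0.2071 ✓

0.21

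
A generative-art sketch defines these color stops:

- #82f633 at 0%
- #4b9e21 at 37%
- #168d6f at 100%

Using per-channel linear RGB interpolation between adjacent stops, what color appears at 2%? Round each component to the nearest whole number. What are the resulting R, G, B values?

2% lies between the 0% and 37% stops, so the local fraction is t = (2 − 0)/(37 − 0) = 2/37 ≈ 0.0541.
#82f633 → (130, 246, 51); #4b9e21 → (75, 158, 33).
R = 130 + 0.0541 × (75 − 130) = 127.025 → 127
G = 246 + 0.0541 × (158 − 246) = 241.239 → 241
B = 51 + 0.0541 × (33 − 51) = 50.026 → 50

(127, 241, 50)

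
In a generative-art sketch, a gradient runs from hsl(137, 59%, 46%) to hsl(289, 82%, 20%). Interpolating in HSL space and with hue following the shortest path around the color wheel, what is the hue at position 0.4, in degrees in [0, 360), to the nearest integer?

Hue arc: Δh = 289 − 137 = 152° (|Δh| ≤ 180, already the shorter path).
H = 137 + 0.4 × (152) = 197.8 → 198°

198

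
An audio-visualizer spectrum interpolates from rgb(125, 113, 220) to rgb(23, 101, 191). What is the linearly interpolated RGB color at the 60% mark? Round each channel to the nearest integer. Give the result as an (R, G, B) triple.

60% corresponds to t = 0.6.
R = 125 + 0.6 × (23 − 125) = 125 + 0.6 × -102 = 63.8 → 64
G = 113 + 0.6 × (101 − 113) = 113 + 0.6 × -12 = 105.8 → 106
B = 220 + 0.6 × (191 − 220) = 220 + 0.6 × -29 = 202.6 → 203

(64, 106, 203)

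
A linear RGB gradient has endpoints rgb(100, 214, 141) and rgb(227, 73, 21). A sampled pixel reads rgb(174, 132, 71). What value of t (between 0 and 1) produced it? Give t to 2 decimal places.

0.58

Invert the lerp on the G channel (largest span, 141): t = (132 − 214) / (73 − 214) = -82/-141 = 0.58156.
Check on R: (174 − 100)/(227 − 100) = 0.5827 ✓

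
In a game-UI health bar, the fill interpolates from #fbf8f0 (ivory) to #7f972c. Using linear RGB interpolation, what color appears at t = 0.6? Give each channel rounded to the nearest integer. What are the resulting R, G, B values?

#fbf8f0 → (251, 248, 240); #7f972c → (127, 151, 44).
R = 251 + 0.6 × (127 − 251) = 251 + 0.6 × -124 = 176.6 → 177
G = 248 + 0.6 × (151 − 248) = 248 + 0.6 × -97 = 189.8 → 190
B = 240 + 0.6 × (44 − 240) = 240 + 0.6 × -196 = 122.4 → 122

(177, 190, 122)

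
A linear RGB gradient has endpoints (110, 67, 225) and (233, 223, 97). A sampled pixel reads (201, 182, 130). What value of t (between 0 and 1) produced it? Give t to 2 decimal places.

Invert the lerp on the G channel (largest span, 156): t = (182 − 67) / (223 − 67) = 115/156 = 0.73718.
Check on R: (201 − 110)/(233 − 110) = 0.7398 ✓

0.74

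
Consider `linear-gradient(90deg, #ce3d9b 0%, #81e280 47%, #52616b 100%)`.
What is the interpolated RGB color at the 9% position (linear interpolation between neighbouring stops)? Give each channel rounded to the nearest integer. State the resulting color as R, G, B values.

9% lies between the 0% and 47% stops, so the local fraction is t = (9 − 0)/(47 − 0) = 9/47 ≈ 0.1915.
#ce3d9b → (206, 61, 155); #81e280 → (129, 226, 128).
R = 206 + 0.1915 × (129 − 206) = 191.255 → 191
G = 61 + 0.1915 × (226 − 61) = 92.597 → 93
B = 155 + 0.1915 × (128 − 155) = 149.829 → 150

(191, 93, 150)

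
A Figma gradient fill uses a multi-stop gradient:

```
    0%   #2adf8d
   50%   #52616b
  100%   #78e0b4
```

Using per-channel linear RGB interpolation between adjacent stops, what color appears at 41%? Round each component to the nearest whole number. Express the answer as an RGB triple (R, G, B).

41% lies between the 0% and 50% stops, so the local fraction is t = (41 − 0)/(50 − 0) = 41/50 ≈ 0.82.
#2adf8d → (42, 223, 141); #52616b → (82, 97, 107).
R = 42 + 0.82 × (82 − 42) = 74.8 → 75
G = 223 + 0.82 × (97 − 223) = 119.68 → 120
B = 141 + 0.82 × (107 − 141) = 113.12 → 113

(75, 120, 113)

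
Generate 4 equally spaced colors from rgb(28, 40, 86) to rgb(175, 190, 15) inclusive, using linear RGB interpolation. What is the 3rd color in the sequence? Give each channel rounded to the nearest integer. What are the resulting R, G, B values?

With 4 swatches and endpoints inclusive, swatch 3 sits at t = (3 − 1)/(4 − 1) = 2/3 ≈ 0.6667.
R = 28 + 0.6667 × (175 − 28) = 126.005 → 126
G = 40 + 0.6667 × (190 − 40) = 140.005 → 140
B = 86 + 0.6667 × (15 − 86) = 38.664 → 39

(126, 140, 39)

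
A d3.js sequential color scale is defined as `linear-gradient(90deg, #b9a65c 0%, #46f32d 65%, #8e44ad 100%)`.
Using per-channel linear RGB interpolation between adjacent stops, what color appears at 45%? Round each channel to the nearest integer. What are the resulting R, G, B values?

(105, 219, 59)

45% lies between the 0% and 65% stops, so the local fraction is t = (45 − 0)/(65 − 0) = 45/65 ≈ 0.6923.
#b9a65c → (185, 166, 92); #46f32d → (70, 243, 45).
R = 185 + 0.6923 × (70 − 185) = 105.385 → 105
G = 166 + 0.6923 × (243 − 166) = 219.307 → 219
B = 92 + 0.6923 × (45 − 92) = 59.462 → 59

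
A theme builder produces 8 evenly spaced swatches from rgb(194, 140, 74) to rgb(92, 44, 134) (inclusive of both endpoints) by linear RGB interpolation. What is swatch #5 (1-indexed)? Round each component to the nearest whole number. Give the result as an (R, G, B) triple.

(136, 85, 108)

With 8 swatches and endpoints inclusive, swatch 5 sits at t = (5 − 1)/(8 − 1) = 4/7 ≈ 0.5714.
R = 194 + 0.5714 × (92 − 194) = 135.717 → 136
G = 140 + 0.5714 × (44 − 140) = 85.146 → 85
B = 74 + 0.5714 × (134 − 74) = 108.284 → 108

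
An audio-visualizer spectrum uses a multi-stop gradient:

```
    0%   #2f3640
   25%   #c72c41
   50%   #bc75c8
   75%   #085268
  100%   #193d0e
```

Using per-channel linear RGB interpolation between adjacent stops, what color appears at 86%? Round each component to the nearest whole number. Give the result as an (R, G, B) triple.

86% lies between the 75% and 100% stops, so the local fraction is t = (86 − 75)/(100 − 75) = 11/25 ≈ 0.44.
#085268 → (8, 82, 104); #193d0e → (25, 61, 14).
R = 8 + 0.44 × (25 − 8) = 15.48 → 15
G = 82 + 0.44 × (61 − 82) = 72.76 → 73
B = 104 + 0.44 × (14 − 104) = 64.4 → 64

(15, 73, 64)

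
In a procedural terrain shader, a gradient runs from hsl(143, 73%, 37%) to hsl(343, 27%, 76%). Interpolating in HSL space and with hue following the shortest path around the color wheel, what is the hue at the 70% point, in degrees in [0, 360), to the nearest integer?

31

Hue: 343 − 143 = 200°, but |200| > 180 so the shorter arc goes the other way: Δh = 200 − 360 = -160°.
H = 143 + 0.7 × (-160) = 31 → 31°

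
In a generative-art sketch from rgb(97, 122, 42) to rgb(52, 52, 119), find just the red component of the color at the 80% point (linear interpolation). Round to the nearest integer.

R = 97 + 0.8 × (52 − 97) = 61 → 61

61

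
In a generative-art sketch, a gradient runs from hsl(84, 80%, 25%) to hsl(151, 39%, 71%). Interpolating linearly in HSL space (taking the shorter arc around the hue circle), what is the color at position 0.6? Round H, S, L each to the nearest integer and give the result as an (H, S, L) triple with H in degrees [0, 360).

Hue arc: Δh = 151 − 84 = 67° (|Δh| ≤ 180, already the shorter path).
H = 84 + 0.6 × (67) = 124.2 → 124°
S = 80 + 0.6 × (39 − 80) = 55.4 → 55%
L = 25 + 0.6 × (71 − 25) = 52.6 → 53%

(124, 55, 53)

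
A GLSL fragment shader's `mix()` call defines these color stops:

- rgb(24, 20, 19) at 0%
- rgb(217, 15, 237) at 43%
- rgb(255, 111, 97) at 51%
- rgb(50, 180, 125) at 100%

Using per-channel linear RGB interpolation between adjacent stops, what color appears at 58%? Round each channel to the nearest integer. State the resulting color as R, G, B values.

(226, 121, 101)

58% lies between the 51% and 100% stops, so the local fraction is t = (58 − 51)/(100 − 51) = 7/49 ≈ 0.1429.
R = 255 + 0.1429 × (50 − 255) = 225.706 → 226
G = 111 + 0.1429 × (180 − 111) = 120.86 → 121
B = 97 + 0.1429 × (125 − 97) = 101.001 → 101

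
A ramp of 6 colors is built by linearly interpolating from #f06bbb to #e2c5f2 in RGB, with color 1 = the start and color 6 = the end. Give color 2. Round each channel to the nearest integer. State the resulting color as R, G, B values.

(237, 125, 198)

With 6 swatches and endpoints inclusive, swatch 2 sits at t = (2 − 1)/(6 − 1) = 1/5 ≈ 0.2.
#f06bbb → (240, 107, 187); #e2c5f2 → (226, 197, 242).
R = 240 + 0.2 × (226 − 240) = 237.2 → 237
G = 107 + 0.2 × (197 − 107) = 125 → 125
B = 187 + 0.2 × (242 − 187) = 198 → 198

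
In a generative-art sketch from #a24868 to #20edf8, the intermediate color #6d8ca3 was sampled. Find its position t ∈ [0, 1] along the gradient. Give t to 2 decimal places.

0.41

Invert the lerp on the G channel (largest span, 165): t = (140 − 72) / (237 − 72) = 68/165 = 0.41212.
Check on R: (109 − 162)/(32 − 162) = 0.4077 ✓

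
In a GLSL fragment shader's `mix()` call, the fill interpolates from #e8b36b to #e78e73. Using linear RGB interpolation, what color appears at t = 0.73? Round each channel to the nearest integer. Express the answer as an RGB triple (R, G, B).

#e8b36b → (232, 179, 107); #e78e73 → (231, 142, 115).
R = 232 + 0.73 × (231 − 232) = 232 + 0.73 × -1 = 231.27 → 231
G = 179 + 0.73 × (142 − 179) = 179 + 0.73 × -37 = 151.99 → 152
B = 107 + 0.73 × (115 − 107) = 107 + 0.73 × 8 = 112.84 → 113
So the blended color is (231, 152, 113), about #e79871.

(231, 152, 113)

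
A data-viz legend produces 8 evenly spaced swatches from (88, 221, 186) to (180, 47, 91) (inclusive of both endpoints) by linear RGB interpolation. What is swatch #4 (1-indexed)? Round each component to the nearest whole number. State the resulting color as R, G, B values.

(127, 146, 145)

With 8 swatches and endpoints inclusive, swatch 4 sits at t = (4 − 1)/(8 − 1) = 3/7 ≈ 0.4286.
R = 88 + 0.4286 × (180 − 88) = 127.431 → 127
G = 221 + 0.4286 × (47 − 221) = 146.424 → 146
B = 186 + 0.4286 × (91 − 186) = 145.283 → 145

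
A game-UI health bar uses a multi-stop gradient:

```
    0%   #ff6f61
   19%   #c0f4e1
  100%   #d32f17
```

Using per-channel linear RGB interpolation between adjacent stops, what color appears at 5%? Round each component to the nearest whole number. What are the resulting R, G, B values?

(238, 146, 131)

5% lies between the 0% and 19% stops, so the local fraction is t = (5 − 0)/(19 − 0) = 5/19 ≈ 0.2632.
#ff6f61 → (255, 111, 97); #c0f4e1 → (192, 244, 225).
R = 255 + 0.2632 × (192 − 255) = 238.418 → 238
G = 111 + 0.2632 × (244 − 111) = 146.006 → 146
B = 97 + 0.2632 × (225 − 97) = 130.69 → 131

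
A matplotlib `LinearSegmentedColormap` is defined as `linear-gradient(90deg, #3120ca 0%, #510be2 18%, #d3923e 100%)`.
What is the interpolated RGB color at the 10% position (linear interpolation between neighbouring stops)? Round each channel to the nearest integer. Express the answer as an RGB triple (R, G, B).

10% lies between the 0% and 18% stops, so the local fraction is t = (10 − 0)/(18 − 0) = 10/18 ≈ 0.5556.
#3120ca → (49, 32, 202); #510be2 → (81, 11, 226).
R = 49 + 0.5556 × (81 − 49) = 66.779 → 67
G = 32 + 0.5556 × (11 − 32) = 20.332 → 20
B = 202 + 0.5556 × (226 − 202) = 215.334 → 215

(67, 20, 215)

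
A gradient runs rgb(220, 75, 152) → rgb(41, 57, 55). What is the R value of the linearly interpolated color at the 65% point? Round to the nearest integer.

R = 220 + 0.65 × (41 − 220) = 103.65 → 104

104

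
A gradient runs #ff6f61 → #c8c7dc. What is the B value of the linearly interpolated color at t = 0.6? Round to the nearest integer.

171

B₁ = 97 (from #ff6f61), B₂ = 220 (from #c8c7dc).
B = 97 + 0.6 × (220 − 97) = 170.8 → 171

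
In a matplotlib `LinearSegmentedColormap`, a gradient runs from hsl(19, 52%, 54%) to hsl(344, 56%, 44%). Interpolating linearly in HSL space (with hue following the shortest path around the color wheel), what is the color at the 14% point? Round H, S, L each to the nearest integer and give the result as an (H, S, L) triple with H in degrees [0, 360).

Hue: 344 − 19 = 325°, but |325| > 180 so the shorter arc goes the other way: Δh = 325 − 360 = -35°.
H = 19 + 0.14 × (-35) = 14.1 → 14°
S = 52 + 0.14 × (56 − 52) = 52.56 → 53%
L = 54 + 0.14 × (44 − 54) = 52.6 → 53%

(14, 53, 53)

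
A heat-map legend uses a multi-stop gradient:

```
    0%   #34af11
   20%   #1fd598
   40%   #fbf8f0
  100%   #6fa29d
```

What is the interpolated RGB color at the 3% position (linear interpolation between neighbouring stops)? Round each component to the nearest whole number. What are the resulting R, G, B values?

3% lies between the 0% and 20% stops, so the local fraction is t = (3 − 0)/(20 − 0) = 3/20 ≈ 0.15.
#34af11 → (52, 175, 17); #1fd598 → (31, 213, 152).
R = 52 + 0.15 × (31 − 52) = 48.85 → 49
G = 175 + 0.15 × (213 − 175) = 180.7 → 181
B = 17 + 0.15 × (152 − 17) = 37.25 → 37

(49, 181, 37)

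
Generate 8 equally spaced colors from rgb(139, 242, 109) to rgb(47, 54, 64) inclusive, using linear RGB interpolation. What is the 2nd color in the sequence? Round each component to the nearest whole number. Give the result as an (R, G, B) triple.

(126, 215, 103)

With 8 swatches and endpoints inclusive, swatch 2 sits at t = (2 − 1)/(8 − 1) = 1/7 ≈ 0.1429.
R = 139 + 0.1429 × (47 − 139) = 125.853 → 126
G = 242 + 0.1429 × (54 − 242) = 215.135 → 215
B = 109 + 0.1429 × (64 − 109) = 102.57 → 103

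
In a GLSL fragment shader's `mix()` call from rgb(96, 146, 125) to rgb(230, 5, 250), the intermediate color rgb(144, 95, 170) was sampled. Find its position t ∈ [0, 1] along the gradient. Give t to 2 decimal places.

Invert the lerp on the G channel (largest span, 141): t = (95 − 146) / (5 − 146) = -51/-141 = 0.3617.
Check on R: (144 − 96)/(230 − 96) = 0.3582 ✓

0.36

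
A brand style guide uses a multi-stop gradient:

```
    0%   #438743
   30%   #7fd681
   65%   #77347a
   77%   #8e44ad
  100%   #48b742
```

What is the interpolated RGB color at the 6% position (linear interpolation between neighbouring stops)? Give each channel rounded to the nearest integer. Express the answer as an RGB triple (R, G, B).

6% lies between the 0% and 30% stops, so the local fraction is t = (6 − 0)/(30 − 0) = 6/30 ≈ 0.2.
#438743 → (67, 135, 67); #7fd681 → (127, 214, 129).
R = 67 + 0.2 × (127 − 67) = 79 → 79
G = 135 + 0.2 × (214 − 135) = 150.8 → 151
B = 67 + 0.2 × (129 − 67) = 79.4 → 79

(79, 151, 79)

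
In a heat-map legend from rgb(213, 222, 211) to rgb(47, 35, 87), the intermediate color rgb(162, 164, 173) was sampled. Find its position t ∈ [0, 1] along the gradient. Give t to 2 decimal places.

0.31

Invert the lerp on the G channel (largest span, 187): t = (164 − 222) / (35 − 222) = -58/-187 = 0.31016.
Check on R: (162 − 213)/(47 − 213) = 0.3072 ✓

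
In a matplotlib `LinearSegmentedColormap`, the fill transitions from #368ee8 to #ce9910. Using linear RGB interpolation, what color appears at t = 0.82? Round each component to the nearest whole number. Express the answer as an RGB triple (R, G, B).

#368ee8 → (54, 142, 232); #ce9910 → (206, 153, 16).
R = 54 + 0.82 × (206 − 54) = 54 + 0.82 × 152 = 178.64 → 179
G = 142 + 0.82 × (153 − 142) = 142 + 0.82 × 11 = 151.02 → 151
B = 232 + 0.82 × (16 − 232) = 232 + 0.82 × -216 = 54.88 → 55

(179, 151, 55)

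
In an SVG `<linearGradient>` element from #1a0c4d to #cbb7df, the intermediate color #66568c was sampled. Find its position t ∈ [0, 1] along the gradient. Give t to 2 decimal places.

0.43

Invert the lerp on the R channel (largest span, 177): t = (102 − 26) / (203 − 26) = 76/177 = 0.42938.
Check on G: (86 − 12)/(183 − 12) = 0.4327 ✓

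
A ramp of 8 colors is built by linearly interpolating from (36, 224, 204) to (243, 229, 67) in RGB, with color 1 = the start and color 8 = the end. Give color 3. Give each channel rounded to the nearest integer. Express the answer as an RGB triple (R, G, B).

(95, 225, 165)

With 8 swatches and endpoints inclusive, swatch 3 sits at t = (3 − 1)/(8 − 1) = 2/7 ≈ 0.2857.
R = 36 + 0.2857 × (243 − 36) = 95.14 → 95
G = 224 + 0.2857 × (229 − 224) = 225.429 → 225
B = 204 + 0.2857 × (67 − 204) = 164.859 → 165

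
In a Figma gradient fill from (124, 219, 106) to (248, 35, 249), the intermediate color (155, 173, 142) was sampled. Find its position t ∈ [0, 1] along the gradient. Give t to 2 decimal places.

0.25

Invert the lerp on the G channel (largest span, 184): t = (173 − 219) / (35 − 219) = -46/-184 = 0.25.
Check on R: (155 − 124)/(248 − 124) = 0.25 ✓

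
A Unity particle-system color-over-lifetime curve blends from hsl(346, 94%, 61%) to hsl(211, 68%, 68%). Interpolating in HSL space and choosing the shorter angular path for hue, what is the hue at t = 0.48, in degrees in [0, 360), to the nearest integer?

281

Hue arc: Δh = 211 − 346 = -135° (|Δh| ≤ 180, already the shorter path).
H = 346 + 0.48 × (-135) = 281.2 → 281°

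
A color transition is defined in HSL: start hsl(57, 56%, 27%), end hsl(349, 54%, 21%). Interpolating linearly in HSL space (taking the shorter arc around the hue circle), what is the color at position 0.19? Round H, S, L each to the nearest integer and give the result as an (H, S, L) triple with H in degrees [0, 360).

Hue: 349 − 57 = 292°, but |292| > 180 so the shorter arc goes the other way: Δh = 292 − 360 = -68°.
H = 57 + 0.19 × (-68) = 44.08 → 44°
S = 56 + 0.19 × (54 − 56) = 55.62 → 56%
L = 27 + 0.19 × (21 − 27) = 25.86 → 26%

(44, 56, 26)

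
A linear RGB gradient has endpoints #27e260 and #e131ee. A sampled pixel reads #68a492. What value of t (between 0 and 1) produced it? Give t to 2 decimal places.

0.35

Invert the lerp on the R channel (largest span, 186): t = (104 − 39) / (225 − 39) = 65/186 = 0.34946.
Check on G: (164 − 226)/(49 − 226) = 0.3503 ✓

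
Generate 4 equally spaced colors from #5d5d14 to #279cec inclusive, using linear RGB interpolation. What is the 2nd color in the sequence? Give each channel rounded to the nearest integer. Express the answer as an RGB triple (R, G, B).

(75, 114, 92)

With 4 swatches and endpoints inclusive, swatch 2 sits at t = (2 − 1)/(4 − 1) = 1/3 ≈ 0.3333.
#5d5d14 → (93, 93, 20); #279cec → (39, 156, 236).
R = 93 + 0.3333 × (39 − 93) = 75.002 → 75
G = 93 + 0.3333 × (156 − 93) = 113.998 → 114
B = 20 + 0.3333 × (236 − 20) = 91.993 → 92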